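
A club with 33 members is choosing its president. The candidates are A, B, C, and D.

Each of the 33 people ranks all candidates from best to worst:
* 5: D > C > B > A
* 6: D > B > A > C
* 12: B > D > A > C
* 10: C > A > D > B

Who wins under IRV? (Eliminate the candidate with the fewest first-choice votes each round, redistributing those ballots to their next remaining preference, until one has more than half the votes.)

D

Round 1: A 0, B 12, C 10, D 11. A eliminated.
Round 2: B 12, C 10, D 11. C eliminated.
Round 3: B 12, D 21. D has a majority (≥17).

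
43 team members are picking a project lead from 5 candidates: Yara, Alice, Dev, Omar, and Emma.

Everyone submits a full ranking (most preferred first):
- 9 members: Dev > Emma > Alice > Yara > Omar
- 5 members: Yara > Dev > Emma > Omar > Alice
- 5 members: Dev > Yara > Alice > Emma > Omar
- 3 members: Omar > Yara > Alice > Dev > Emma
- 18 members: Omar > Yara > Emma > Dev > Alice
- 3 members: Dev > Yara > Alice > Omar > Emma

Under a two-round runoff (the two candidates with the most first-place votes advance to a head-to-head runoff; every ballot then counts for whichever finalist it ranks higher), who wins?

Dev

Round 1 first-place votes: Yara 5, Alice 0, Dev 17, Omar 21, Emma 0. Omar and Dev advance.
Runoff: Omar is ranked above Dev on 21 ballots, Dev above Omar on 22.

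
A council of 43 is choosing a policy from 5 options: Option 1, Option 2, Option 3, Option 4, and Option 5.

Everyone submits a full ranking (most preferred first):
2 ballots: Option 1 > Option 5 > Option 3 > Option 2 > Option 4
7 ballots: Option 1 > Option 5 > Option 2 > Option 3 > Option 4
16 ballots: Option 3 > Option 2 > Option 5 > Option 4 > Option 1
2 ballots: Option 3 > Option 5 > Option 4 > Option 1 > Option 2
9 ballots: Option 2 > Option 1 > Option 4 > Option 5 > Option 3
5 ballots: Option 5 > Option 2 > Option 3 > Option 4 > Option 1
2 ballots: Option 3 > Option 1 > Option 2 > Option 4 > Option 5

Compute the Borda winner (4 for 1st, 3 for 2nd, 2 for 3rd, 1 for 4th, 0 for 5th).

Option 1: 2×4 + 7×4 + 16×0 + 2×1 + 9×3 + 5×0 + 2×3 = 71
Option 2: 2×1 + 7×2 + 16×3 + 2×0 + 9×4 + 5×3 + 2×2 = 119
Option 3: 2×2 + 7×1 + 16×4 + 2×4 + 9×0 + 5×2 + 2×4 = 101
Option 4: 2×0 + 7×0 + 16×1 + 2×2 + 9×2 + 5×1 + 2×1 = 45
Option 5: 2×3 + 7×3 + 16×2 + 2×3 + 9×1 + 5×4 + 2×0 = 94

Option 2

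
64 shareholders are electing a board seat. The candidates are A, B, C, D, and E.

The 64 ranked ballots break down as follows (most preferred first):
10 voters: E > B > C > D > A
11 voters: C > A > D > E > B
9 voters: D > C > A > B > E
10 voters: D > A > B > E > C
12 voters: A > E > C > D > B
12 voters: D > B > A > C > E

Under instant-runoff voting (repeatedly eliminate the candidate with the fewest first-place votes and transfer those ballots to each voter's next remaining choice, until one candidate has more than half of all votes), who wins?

C

Round 1: A 12, B 0, C 11, D 31, E 10. B eliminated.
Round 2: A 12, C 11, D 31, E 10. E eliminated.
Round 3: A 12, C 21, D 31. A eliminated.
Round 4: C 33, D 31. C has a majority (≥33).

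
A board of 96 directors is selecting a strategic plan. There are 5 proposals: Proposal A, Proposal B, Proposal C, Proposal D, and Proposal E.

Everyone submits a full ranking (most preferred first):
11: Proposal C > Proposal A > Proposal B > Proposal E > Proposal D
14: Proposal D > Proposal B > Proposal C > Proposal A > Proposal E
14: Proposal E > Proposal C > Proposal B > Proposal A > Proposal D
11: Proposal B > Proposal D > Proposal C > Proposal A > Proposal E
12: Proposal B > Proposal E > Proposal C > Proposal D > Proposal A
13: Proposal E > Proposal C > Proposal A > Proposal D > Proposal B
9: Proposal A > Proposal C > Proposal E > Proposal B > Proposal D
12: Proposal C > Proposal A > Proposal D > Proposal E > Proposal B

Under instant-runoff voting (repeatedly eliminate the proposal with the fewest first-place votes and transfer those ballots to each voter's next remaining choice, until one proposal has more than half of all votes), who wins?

Round 1: Proposal A 9, Proposal B 23, Proposal C 23, Proposal D 14, Proposal E 27. Proposal A eliminated.
Round 2: Proposal B 23, Proposal C 32, Proposal D 14, Proposal E 27. Proposal D eliminated.
Round 3: Proposal B 37, Proposal C 32, Proposal E 27. Proposal E eliminated.
Round 4: Proposal B 37, Proposal C 59. Proposal C has a majority (≥49).

Proposal C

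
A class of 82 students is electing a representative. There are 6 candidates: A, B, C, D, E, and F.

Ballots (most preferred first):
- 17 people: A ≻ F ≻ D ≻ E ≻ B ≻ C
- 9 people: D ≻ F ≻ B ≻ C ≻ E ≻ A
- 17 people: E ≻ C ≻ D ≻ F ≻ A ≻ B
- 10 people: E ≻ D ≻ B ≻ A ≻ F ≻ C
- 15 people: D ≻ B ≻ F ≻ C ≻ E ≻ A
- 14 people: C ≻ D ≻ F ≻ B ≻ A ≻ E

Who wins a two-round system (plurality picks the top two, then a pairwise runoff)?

Round 1 first-place votes: A 17, B 0, C 14, D 24, E 27, F 0. E and D advance.
Runoff: E is ranked above D on 27 ballots, D above E on 55.

D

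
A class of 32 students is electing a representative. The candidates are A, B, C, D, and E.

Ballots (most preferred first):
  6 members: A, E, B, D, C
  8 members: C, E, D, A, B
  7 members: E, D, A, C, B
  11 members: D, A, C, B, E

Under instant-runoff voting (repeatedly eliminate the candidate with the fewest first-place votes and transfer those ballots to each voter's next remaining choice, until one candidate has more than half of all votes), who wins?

E

Round 1: A 6, B 0, C 8, D 11, E 7. B eliminated.
Round 2: A 6, C 8, D 11, E 7. A eliminated.
Round 3: C 8, D 11, E 13. C eliminated.
Round 4: D 11, E 21. E has a majority (≥17).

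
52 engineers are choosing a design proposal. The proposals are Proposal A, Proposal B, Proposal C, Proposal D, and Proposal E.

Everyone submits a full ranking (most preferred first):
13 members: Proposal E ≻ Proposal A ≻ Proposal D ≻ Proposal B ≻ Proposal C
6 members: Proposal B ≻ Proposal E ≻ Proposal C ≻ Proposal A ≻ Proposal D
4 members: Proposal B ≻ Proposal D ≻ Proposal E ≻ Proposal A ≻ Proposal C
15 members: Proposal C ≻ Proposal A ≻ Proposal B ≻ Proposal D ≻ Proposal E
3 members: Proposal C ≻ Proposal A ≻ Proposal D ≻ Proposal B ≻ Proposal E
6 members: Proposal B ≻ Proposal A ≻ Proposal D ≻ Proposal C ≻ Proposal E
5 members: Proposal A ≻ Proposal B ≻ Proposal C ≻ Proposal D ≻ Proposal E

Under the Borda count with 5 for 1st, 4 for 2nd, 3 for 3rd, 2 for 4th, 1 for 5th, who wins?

Proposal A: 13×4 + 6×2 + 4×2 + 15×4 + 3×4 + 6×4 + 5×5 = 193
Proposal B: 13×2 + 6×5 + 4×5 + 15×3 + 3×2 + 6×5 + 5×4 = 177
Proposal C: 13×1 + 6×3 + 4×1 + 15×5 + 3×5 + 6×2 + 5×3 = 152
Proposal D: 13×3 + 6×1 + 4×4 + 15×2 + 3×3 + 6×3 + 5×2 = 128
Proposal E: 13×5 + 6×4 + 4×3 + 15×1 + 3×1 + 6×1 + 5×1 = 130

Proposal A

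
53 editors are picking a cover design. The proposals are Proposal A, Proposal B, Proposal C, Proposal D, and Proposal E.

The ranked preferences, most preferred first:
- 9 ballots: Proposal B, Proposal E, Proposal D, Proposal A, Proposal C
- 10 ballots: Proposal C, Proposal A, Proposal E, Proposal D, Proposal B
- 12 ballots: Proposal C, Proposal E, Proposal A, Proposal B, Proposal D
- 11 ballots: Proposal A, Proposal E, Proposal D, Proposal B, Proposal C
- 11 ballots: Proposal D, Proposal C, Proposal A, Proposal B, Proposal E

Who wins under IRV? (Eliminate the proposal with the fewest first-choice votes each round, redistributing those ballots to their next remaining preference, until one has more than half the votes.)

Round 1: Proposal A 11, Proposal B 9, Proposal C 22, Proposal D 11, Proposal E 0. Proposal E eliminated.
Round 2: Proposal A 11, Proposal B 9, Proposal C 22, Proposal D 11. Proposal B eliminated.
Round 3: Proposal A 11, Proposal C 22, Proposal D 20. Proposal A eliminated.
Round 4: Proposal C 22, Proposal D 31. Proposal D has a majority (≥27).

Proposal D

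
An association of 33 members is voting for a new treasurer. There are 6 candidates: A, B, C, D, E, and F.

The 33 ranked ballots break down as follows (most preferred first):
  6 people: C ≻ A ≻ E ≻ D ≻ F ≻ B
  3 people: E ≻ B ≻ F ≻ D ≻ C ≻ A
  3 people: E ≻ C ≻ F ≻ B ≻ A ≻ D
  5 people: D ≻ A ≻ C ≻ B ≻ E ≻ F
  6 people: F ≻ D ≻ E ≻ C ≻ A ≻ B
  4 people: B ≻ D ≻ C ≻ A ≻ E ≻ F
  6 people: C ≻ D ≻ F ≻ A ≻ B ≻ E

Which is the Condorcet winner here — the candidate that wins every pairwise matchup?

D vs A: 24–9
D vs B: 23–10
D vs C: 18–15
D vs E: 21–12
D vs F: 21–12
D beats every other candidate.

D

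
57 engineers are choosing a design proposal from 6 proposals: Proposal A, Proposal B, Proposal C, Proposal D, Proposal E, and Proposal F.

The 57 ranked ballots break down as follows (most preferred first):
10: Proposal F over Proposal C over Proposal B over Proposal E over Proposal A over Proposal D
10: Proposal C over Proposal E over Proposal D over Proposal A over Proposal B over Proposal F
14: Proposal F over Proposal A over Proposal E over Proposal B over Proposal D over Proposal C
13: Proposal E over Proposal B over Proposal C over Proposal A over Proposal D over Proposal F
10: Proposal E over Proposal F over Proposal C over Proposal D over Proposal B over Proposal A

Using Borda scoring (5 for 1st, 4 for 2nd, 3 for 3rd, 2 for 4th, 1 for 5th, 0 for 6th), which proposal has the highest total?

Proposal E

Proposal A: 10×1 + 10×2 + 14×4 + 13×2 + 10×0 = 112
Proposal B: 10×3 + 10×1 + 14×2 + 13×4 + 10×1 = 130
Proposal C: 10×4 + 10×5 + 14×0 + 13×3 + 10×3 = 159
Proposal D: 10×0 + 10×3 + 14×1 + 13×1 + 10×2 = 77
Proposal E: 10×2 + 10×4 + 14×3 + 13×5 + 10×5 = 217
Proposal F: 10×5 + 10×0 + 14×5 + 13×0 + 10×4 = 160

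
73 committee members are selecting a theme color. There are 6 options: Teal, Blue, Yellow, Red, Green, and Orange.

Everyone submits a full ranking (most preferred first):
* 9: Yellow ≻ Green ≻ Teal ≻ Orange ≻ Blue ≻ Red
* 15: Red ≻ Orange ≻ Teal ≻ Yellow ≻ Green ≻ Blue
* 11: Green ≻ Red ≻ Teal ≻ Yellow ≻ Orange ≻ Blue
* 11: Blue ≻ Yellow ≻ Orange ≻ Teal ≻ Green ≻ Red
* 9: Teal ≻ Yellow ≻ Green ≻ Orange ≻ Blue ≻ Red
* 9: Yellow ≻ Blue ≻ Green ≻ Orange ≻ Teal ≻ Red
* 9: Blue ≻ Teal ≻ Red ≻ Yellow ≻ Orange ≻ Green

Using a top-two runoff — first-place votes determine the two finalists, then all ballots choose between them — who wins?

Yellow

Round 1 first-place votes: Teal 9, Blue 20, Yellow 18, Red 15, Green 11, Orange 0. Blue and Yellow advance.
Runoff: Blue is ranked above Yellow on 20 ballots, Yellow above Blue on 53.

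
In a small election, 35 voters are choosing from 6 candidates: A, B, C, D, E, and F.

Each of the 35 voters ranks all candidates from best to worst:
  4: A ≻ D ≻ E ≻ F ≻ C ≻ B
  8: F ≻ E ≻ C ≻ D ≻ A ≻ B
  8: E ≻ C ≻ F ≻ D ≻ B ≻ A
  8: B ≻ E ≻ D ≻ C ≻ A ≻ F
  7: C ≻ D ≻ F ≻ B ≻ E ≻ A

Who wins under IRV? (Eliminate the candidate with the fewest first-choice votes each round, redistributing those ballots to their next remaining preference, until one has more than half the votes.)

Round 1: A 4, B 8, C 7, D 0, E 8, F 8. D eliminated.
Round 2: A 4, B 8, C 7, E 8, F 8. A eliminated.
Round 3: B 8, C 7, E 12, F 8. C eliminated.
Round 4: B 8, E 12, F 15. B eliminated.
Round 5: E 20, F 15. E has a majority (≥18).

E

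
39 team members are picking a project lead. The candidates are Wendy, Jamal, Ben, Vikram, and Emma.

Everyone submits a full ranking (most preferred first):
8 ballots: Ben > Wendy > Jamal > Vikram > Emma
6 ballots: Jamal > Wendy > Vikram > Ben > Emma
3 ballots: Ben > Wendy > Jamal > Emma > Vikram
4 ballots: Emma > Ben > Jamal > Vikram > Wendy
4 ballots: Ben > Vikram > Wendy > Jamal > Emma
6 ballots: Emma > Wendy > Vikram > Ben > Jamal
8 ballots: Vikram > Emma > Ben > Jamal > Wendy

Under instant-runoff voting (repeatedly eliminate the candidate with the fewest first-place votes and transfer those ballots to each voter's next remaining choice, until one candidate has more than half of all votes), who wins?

Round 1: Wendy 0, Jamal 6, Ben 15, Vikram 8, Emma 10. Wendy eliminated.
Round 2: Jamal 6, Ben 15, Vikram 8, Emma 10. Jamal eliminated.
Round 3: Ben 15, Vikram 14, Emma 10. Emma eliminated.
Round 4: Ben 19, Vikram 20. Vikram has a majority (≥20).

Vikram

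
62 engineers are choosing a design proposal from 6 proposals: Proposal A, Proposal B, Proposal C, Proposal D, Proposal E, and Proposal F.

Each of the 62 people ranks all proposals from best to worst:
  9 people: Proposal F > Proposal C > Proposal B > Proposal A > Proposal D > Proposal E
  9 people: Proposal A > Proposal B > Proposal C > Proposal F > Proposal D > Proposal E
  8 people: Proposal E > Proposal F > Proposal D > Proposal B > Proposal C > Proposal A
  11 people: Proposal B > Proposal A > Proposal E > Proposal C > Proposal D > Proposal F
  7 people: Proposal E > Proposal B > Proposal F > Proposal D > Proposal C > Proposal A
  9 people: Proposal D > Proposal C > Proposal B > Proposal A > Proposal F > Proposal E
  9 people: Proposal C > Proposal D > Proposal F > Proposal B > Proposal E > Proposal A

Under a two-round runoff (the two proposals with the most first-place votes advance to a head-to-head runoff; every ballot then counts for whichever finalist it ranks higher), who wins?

Proposal B

Round 1 first-place votes: Proposal A 9, Proposal B 11, Proposal C 9, Proposal D 9, Proposal E 15, Proposal F 9. Proposal E and Proposal B advance.
Runoff: Proposal E is ranked above Proposal B on 15 ballots, Proposal B above Proposal E on 47.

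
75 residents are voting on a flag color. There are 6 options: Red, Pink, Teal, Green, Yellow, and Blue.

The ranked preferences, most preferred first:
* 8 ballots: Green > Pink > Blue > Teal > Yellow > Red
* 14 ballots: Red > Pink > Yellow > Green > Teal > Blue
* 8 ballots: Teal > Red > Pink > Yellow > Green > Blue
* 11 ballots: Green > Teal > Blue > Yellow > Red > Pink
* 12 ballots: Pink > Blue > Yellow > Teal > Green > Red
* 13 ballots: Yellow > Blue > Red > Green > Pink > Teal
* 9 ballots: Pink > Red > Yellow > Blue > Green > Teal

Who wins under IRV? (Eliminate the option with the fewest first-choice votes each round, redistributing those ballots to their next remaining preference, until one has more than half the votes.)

Red

Round 1: Red 14, Pink 21, Teal 8, Green 19, Yellow 13, Blue 0. Blue eliminated.
Round 2: Red 14, Pink 21, Teal 8, Green 19, Yellow 13. Teal eliminated.
Round 3: Red 22, Pink 21, Green 19, Yellow 13. Yellow eliminated.
Round 4: Red 35, Pink 21, Green 19. Green eliminated.
Round 5: Red 46, Pink 29. Red has a majority (≥38).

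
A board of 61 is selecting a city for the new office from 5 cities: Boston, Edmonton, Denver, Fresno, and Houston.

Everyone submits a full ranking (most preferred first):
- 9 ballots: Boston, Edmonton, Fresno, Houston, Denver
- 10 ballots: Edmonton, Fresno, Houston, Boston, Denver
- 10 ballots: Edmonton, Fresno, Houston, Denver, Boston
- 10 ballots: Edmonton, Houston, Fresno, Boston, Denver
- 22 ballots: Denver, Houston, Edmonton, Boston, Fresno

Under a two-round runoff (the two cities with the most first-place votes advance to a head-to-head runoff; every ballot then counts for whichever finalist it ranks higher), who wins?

Round 1 first-place votes: Boston 9, Edmonton 30, Denver 22, Fresno 0, Houston 0. Edmonton and Denver advance.
Runoff: Edmonton is ranked above Denver on 39 ballots, Denver above Edmonton on 22.

Edmonton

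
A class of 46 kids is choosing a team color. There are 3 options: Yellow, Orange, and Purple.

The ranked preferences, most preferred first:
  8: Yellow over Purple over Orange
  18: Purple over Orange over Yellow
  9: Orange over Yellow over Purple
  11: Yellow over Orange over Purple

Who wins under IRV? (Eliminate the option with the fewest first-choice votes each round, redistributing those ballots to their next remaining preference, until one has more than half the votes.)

Round 1: Yellow 19, Orange 9, Purple 18. Orange eliminated.
Round 2: Yellow 28, Purple 18. Yellow has a majority (≥24).

Yellow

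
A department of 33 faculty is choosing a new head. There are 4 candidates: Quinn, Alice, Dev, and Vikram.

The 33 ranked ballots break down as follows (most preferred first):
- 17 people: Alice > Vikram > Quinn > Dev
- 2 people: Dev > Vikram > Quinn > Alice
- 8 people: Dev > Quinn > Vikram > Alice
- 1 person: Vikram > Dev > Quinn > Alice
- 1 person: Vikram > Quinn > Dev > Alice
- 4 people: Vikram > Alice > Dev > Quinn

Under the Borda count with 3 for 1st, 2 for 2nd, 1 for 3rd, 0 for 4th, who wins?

Quinn: 17×1 + 2×1 + 8×2 + 1×1 + 1×2 + 4×0 = 38
Alice: 17×3 + 2×0 + 8×0 + 1×0 + 1×0 + 4×2 = 59
Dev: 17×0 + 2×3 + 8×3 + 1×2 + 1×1 + 4×1 = 37
Vikram: 17×2 + 2×2 + 8×1 + 1×3 + 1×3 + 4×3 = 64

Vikram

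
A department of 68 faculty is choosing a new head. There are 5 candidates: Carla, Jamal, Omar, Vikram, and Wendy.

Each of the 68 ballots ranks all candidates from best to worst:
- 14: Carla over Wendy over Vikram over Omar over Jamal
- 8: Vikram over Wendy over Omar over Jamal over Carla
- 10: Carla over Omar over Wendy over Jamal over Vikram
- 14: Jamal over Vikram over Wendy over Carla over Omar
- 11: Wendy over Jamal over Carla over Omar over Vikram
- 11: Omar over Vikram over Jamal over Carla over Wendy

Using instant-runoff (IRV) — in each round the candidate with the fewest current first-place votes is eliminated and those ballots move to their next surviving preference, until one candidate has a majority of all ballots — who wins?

Round 1: Carla 24, Jamal 14, Omar 11, Vikram 8, Wendy 11. Vikram eliminated.
Round 2: Carla 24, Jamal 14, Omar 11, Wendy 19. Omar eliminated.
Round 3: Carla 24, Jamal 25, Wendy 19. Wendy eliminated.
Round 4: Carla 24, Jamal 44. Jamal has a majority (≥35).

Jamal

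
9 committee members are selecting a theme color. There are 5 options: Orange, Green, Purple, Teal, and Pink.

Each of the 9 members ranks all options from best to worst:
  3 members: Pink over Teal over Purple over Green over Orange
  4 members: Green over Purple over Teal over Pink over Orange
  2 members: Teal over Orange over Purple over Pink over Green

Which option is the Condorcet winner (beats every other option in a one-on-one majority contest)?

Teal vs Orange: 9–0
Teal vs Green: 5–4
Teal vs Purple: 5–4
Teal vs Pink: 6–3
Teal beats every other option.

Teal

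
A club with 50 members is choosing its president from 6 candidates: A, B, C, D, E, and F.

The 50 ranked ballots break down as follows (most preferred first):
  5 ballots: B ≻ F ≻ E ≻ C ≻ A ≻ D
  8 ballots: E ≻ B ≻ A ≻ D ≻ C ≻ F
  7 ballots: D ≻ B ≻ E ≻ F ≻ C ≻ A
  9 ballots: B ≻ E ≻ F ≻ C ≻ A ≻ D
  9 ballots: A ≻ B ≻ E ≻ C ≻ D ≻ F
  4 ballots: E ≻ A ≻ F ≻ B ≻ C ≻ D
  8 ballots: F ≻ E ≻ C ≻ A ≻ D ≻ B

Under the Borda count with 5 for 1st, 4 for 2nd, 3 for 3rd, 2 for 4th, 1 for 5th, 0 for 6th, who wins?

E

A: 5×1 + 8×3 + 7×0 + 9×1 + 9×5 + 4×4 + 8×2 = 115
B: 5×5 + 8×4 + 7×4 + 9×5 + 9×4 + 4×2 + 8×0 = 174
C: 5×2 + 8×1 + 7×1 + 9×2 + 9×2 + 4×1 + 8×3 = 89
D: 5×0 + 8×2 + 7×5 + 9×0 + 9×1 + 4×0 + 8×1 = 68
E: 5×3 + 8×5 + 7×3 + 9×4 + 9×3 + 4×5 + 8×4 = 191
F: 5×4 + 8×0 + 7×2 + 9×3 + 9×0 + 4×3 + 8×5 = 113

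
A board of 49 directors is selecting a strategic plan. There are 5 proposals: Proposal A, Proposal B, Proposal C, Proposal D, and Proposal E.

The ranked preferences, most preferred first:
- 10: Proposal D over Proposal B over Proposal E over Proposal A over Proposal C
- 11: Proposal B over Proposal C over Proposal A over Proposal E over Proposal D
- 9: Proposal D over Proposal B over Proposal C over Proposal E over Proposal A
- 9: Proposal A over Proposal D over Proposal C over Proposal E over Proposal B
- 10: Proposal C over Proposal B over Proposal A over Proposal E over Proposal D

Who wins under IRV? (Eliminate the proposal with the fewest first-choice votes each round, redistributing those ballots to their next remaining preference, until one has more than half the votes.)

Round 1: Proposal A 9, Proposal B 11, Proposal C 10, Proposal D 19, Proposal E 0. Proposal E eliminated.
Round 2: Proposal A 9, Proposal B 11, Proposal C 10, Proposal D 19. Proposal A eliminated.
Round 3: Proposal B 11, Proposal C 10, Proposal D 28. Proposal D has a majority (≥25).

Proposal D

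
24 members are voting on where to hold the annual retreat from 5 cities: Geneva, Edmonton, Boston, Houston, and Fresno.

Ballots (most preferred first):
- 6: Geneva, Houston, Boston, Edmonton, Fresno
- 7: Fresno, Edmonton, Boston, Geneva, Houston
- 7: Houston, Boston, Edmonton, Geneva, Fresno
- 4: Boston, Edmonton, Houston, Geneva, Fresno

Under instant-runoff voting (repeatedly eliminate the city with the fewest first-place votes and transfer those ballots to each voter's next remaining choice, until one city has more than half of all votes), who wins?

Round 1: Geneva 6, Edmonton 0, Boston 4, Houston 7, Fresno 7. Edmonton eliminated.
Round 2: Geneva 6, Boston 4, Houston 7, Fresno 7. Boston eliminated.
Round 3: Geneva 6, Houston 11, Fresno 7. Geneva eliminated.
Round 4: Houston 17, Fresno 7. Houston has a majority (≥13).

Houston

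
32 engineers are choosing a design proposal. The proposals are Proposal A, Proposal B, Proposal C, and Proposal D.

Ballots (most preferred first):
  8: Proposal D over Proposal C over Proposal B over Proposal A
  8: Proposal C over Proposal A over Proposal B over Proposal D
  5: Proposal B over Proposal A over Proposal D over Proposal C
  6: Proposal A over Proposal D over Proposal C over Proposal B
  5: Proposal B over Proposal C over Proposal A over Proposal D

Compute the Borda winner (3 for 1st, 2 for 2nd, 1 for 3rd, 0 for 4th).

Proposal C

Proposal A: 8×0 + 8×2 + 5×2 + 6×3 + 5×1 = 49
Proposal B: 8×1 + 8×1 + 5×3 + 6×0 + 5×3 = 46
Proposal C: 8×2 + 8×3 + 5×0 + 6×1 + 5×2 = 56
Proposal D: 8×3 + 8×0 + 5×1 + 6×2 + 5×0 = 41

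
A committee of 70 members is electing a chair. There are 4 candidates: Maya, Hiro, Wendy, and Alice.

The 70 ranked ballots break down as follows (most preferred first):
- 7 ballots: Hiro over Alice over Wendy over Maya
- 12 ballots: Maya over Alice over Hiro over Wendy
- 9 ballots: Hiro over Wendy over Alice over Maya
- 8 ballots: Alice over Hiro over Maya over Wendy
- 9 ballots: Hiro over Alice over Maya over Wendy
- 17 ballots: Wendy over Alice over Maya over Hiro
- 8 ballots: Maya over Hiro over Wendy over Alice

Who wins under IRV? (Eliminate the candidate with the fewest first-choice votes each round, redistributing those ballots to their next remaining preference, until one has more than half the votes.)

Maya

Round 1: Maya 20, Hiro 25, Wendy 17, Alice 8. Alice eliminated.
Round 2: Maya 20, Hiro 33, Wendy 17. Wendy eliminated.
Round 3: Maya 37, Hiro 33. Maya has a majority (≥36).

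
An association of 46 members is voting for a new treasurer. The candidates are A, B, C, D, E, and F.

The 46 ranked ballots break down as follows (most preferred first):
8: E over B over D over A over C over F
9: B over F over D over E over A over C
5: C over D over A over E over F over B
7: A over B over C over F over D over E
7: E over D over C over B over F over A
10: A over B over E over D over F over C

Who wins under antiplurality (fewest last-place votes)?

Last-place votes: A 7, B 5, C 19, D 0, E 7, F 8.

D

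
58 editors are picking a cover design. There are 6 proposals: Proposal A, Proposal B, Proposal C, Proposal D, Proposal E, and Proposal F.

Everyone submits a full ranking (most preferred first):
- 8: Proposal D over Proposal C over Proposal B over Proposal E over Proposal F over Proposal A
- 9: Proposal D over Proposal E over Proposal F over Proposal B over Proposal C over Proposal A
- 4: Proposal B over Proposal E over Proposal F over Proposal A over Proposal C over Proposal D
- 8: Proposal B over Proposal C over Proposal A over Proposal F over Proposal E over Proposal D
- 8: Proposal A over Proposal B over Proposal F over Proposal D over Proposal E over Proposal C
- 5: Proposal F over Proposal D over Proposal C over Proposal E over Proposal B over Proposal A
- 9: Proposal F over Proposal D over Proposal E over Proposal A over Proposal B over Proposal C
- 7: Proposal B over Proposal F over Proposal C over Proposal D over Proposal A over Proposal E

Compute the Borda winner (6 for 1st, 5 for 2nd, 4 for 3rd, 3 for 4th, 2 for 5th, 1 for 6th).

Proposal A: 8×1 + 9×1 + 4×3 + 8×4 + 8×6 + 5×1 + 9×3 + 7×2 = 155
Proposal B: 8×4 + 9×3 + 4×6 + 8×6 + 8×5 + 5×2 + 9×2 + 7×6 = 241
Proposal C: 8×5 + 9×2 + 4×2 + 8×5 + 8×1 + 5×4 + 9×1 + 7×4 = 171
Proposal D: 8×6 + 9×6 + 4×1 + 8×1 + 8×3 + 5×5 + 9×5 + 7×3 = 229
Proposal E: 8×3 + 9×5 + 4×5 + 8×2 + 8×2 + 5×3 + 9×4 + 7×1 = 179
Proposal F: 8×2 + 9×4 + 4×4 + 8×3 + 8×4 + 5×6 + 9×6 + 7×5 = 243

Proposal F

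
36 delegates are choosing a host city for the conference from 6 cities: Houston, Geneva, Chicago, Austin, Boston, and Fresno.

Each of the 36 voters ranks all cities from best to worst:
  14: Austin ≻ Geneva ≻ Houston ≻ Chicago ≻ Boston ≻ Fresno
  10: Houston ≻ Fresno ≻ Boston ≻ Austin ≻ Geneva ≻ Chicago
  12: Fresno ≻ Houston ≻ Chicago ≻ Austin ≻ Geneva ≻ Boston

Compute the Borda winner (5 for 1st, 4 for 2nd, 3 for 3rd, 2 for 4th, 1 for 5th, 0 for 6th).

Houston: 14×3 + 10×5 + 12×4 = 140
Geneva: 14×4 + 10×1 + 12×1 = 78
Chicago: 14×2 + 10×0 + 12×3 = 64
Austin: 14×5 + 10×2 + 12×2 = 114
Boston: 14×1 + 10×3 + 12×0 = 44
Fresno: 14×0 + 10×4 + 12×5 = 100

Houston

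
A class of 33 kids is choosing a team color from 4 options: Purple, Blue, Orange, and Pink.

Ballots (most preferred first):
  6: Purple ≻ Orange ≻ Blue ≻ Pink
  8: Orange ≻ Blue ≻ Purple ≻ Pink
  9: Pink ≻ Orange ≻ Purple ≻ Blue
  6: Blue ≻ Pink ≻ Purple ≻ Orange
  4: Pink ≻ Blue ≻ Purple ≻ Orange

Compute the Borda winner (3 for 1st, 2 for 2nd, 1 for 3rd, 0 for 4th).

Orange

Purple: 6×3 + 8×1 + 9×1 + 6×1 + 4×1 = 45
Blue: 6×1 + 8×2 + 9×0 + 6×3 + 4×2 = 48
Orange: 6×2 + 8×3 + 9×2 + 6×0 + 4×0 = 54
Pink: 6×0 + 8×0 + 9×3 + 6×2 + 4×3 = 51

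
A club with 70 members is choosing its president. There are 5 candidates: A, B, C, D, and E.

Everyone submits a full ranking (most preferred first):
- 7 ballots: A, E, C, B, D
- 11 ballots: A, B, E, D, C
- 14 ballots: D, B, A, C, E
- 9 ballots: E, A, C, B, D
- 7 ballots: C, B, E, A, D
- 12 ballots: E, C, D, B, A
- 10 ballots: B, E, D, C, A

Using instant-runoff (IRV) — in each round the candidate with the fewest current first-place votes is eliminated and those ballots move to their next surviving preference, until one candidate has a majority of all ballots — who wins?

Round 1: A 18, B 10, C 7, D 14, E 21. C eliminated.
Round 2: A 18, B 17, D 14, E 21. D eliminated.
Round 3: A 18, B 31, E 21. A eliminated.
Round 4: B 42, E 28. B has a majority (≥36).

B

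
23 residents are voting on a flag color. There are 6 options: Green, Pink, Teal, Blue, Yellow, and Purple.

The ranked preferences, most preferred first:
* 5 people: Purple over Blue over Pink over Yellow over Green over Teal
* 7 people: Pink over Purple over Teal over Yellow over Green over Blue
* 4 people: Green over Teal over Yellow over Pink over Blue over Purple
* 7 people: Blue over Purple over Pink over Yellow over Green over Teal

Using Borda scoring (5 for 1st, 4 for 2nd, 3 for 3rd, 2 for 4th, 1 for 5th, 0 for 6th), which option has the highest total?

Green: 5×1 + 7×1 + 4×5 + 7×1 = 39
Pink: 5×3 + 7×5 + 4×2 + 7×3 = 79
Teal: 5×0 + 7×3 + 4×4 + 7×0 = 37
Blue: 5×4 + 7×0 + 4×1 + 7×5 = 59
Yellow: 5×2 + 7×2 + 4×3 + 7×2 = 50
Purple: 5×5 + 7×4 + 4×0 + 7×4 = 81

Purple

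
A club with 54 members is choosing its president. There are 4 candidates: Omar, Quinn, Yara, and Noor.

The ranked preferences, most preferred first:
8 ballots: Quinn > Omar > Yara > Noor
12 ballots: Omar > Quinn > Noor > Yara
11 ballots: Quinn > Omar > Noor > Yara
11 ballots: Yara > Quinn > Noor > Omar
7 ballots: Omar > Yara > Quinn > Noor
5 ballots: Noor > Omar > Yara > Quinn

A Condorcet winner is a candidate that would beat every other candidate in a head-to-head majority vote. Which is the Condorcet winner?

Quinn vs Omar: 30–24
Quinn vs Yara: 31–23
Quinn vs Noor: 49–5
Quinn beats every other candidate.

Quinn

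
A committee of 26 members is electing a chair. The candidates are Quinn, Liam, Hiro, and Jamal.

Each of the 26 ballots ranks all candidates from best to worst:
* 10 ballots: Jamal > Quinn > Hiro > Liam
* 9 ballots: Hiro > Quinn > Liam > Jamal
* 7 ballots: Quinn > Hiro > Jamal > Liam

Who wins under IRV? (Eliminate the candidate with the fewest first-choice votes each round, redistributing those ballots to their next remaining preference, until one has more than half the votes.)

Hiro

Round 1: Quinn 7, Liam 0, Hiro 9, Jamal 10. Liam eliminated.
Round 2: Quinn 7, Hiro 9, Jamal 10. Quinn eliminated.
Round 3: Hiro 16, Jamal 10. Hiro has a majority (≥14).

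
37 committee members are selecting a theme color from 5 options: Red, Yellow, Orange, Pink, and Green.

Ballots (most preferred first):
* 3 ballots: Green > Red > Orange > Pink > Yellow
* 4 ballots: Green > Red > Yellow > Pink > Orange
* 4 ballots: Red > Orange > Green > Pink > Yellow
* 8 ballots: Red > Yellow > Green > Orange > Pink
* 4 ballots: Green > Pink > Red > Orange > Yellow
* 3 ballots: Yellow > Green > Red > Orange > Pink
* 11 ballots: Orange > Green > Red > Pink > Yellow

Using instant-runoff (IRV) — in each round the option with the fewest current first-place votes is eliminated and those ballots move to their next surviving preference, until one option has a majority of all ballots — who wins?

Round 1: Red 12, Yellow 3, Orange 11, Pink 0, Green 11. Pink eliminated.
Round 2: Red 12, Yellow 3, Orange 11, Green 11. Yellow eliminated.
Round 3: Red 12, Orange 11, Green 14. Orange eliminated.
Round 4: Red 12, Green 25. Green has a majority (≥19).

Green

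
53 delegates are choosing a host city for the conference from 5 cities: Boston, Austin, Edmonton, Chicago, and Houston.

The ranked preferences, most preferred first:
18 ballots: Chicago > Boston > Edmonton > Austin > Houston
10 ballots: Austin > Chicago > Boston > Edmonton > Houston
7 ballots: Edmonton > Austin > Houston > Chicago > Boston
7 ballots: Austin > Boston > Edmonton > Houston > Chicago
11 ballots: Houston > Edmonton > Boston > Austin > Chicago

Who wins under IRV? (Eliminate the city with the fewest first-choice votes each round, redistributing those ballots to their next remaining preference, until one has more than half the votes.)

Austin

Round 1: Boston 0, Austin 17, Edmonton 7, Chicago 18, Houston 11. Boston eliminated.
Round 2: Austin 17, Edmonton 7, Chicago 18, Houston 11. Edmonton eliminated.
Round 3: Austin 24, Chicago 18, Houston 11. Houston eliminated.
Round 4: Austin 35, Chicago 18. Austin has a majority (≥27).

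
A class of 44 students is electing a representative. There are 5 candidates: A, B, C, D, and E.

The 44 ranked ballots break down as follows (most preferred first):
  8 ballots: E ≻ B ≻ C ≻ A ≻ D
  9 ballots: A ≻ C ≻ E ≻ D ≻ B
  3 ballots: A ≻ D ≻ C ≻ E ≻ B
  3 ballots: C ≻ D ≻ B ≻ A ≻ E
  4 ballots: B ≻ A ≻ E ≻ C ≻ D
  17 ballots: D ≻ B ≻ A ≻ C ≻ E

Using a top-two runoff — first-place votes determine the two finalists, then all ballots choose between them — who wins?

A

Round 1 first-place votes: A 12, B 4, C 3, D 17, E 8. D and A advance.
Runoff: D is ranked above A on 20 ballots, A above D on 24.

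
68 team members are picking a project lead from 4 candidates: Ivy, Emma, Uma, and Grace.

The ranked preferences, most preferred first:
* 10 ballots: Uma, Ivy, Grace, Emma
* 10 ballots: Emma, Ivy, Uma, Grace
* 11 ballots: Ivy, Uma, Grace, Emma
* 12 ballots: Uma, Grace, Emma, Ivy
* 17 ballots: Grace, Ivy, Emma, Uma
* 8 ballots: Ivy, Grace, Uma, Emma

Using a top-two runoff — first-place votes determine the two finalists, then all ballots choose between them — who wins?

Round 1 first-place votes: Ivy 19, Emma 10, Uma 22, Grace 17. Uma and Ivy advance.
Runoff: Uma is ranked above Ivy on 22 ballots, Ivy above Uma on 46.

Ivy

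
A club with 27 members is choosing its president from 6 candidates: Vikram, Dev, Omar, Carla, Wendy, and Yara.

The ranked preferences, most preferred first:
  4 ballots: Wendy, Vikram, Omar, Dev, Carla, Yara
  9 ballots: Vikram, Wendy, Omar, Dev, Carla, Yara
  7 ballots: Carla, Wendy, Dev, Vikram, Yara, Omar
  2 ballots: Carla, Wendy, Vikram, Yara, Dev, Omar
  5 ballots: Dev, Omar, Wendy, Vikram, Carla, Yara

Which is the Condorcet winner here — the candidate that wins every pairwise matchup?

Wendy vs Vikram: 18–9
Wendy vs Dev: 22–5
Wendy vs Omar: 22–5
Wendy vs Carla: 18–9
Wendy vs Yara: 27–0
Wendy beats every other candidate.

Wendy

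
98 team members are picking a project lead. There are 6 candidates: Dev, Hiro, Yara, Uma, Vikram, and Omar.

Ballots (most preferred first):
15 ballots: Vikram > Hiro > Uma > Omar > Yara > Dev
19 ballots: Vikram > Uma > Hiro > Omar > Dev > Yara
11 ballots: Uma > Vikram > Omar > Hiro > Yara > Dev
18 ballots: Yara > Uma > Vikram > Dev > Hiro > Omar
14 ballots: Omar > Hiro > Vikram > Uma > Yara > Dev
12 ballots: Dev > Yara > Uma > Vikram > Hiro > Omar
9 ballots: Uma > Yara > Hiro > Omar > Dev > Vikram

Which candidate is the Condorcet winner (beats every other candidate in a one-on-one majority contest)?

Uma

Uma vs Dev: 86–12
Uma vs Hiro: 69–29
Uma vs Yara: 68–30
Uma vs Vikram: 50–48
Uma vs Omar: 84–14
Uma beats every other candidate.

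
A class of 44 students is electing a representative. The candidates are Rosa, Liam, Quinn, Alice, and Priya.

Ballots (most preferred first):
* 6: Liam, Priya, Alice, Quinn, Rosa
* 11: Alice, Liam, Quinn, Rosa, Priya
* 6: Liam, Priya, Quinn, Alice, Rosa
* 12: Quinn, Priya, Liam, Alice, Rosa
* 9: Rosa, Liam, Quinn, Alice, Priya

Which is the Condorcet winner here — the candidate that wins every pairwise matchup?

Liam

Liam vs Rosa: 35–9
Liam vs Quinn: 32–12
Liam vs Alice: 33–11
Liam vs Priya: 32–12
Liam beats every other candidate.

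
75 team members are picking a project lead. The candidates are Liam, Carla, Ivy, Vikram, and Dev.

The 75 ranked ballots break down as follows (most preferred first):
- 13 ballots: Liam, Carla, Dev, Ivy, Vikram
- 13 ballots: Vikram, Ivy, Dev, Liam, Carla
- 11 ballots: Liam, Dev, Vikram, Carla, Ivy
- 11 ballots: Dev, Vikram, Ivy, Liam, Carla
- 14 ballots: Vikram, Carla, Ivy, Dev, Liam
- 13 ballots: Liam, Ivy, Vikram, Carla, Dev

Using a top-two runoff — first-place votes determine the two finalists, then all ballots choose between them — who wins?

Vikram

Round 1 first-place votes: Liam 37, Carla 0, Ivy 0, Vikram 27, Dev 11. Liam and Vikram advance.
Runoff: Liam is ranked above Vikram on 37 ballots, Vikram above Liam on 38.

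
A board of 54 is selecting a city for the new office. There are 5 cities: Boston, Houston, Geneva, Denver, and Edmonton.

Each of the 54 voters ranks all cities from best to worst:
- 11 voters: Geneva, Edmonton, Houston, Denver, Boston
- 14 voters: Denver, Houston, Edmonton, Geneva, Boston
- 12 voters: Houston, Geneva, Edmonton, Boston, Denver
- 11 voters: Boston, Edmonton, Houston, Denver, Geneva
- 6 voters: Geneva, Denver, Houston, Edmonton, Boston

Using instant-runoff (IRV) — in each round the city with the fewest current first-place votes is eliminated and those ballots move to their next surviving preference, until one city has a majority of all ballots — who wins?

Houston

Round 1: Boston 11, Houston 12, Geneva 17, Denver 14, Edmonton 0. Edmonton eliminated.
Round 2: Boston 11, Houston 12, Geneva 17, Denver 14. Boston eliminated.
Round 3: Houston 23, Geneva 17, Denver 14. Denver eliminated.
Round 4: Houston 37, Geneva 17. Houston has a majority (≥28).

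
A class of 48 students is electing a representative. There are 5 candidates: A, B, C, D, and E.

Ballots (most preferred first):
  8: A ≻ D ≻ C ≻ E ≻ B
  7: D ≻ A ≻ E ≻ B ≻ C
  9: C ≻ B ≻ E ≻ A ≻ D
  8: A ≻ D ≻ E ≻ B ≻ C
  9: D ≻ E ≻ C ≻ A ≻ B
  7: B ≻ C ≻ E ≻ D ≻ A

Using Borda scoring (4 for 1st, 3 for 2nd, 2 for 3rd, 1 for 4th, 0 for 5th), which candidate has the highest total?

A: 8×4 + 7×3 + 9×1 + 8×4 + 9×1 + 7×0 = 103
B: 8×0 + 7×1 + 9×3 + 8×1 + 9×0 + 7×4 = 70
C: 8×2 + 7×0 + 9×4 + 8×0 + 9×2 + 7×3 = 91
D: 8×3 + 7×4 + 9×0 + 8×3 + 9×4 + 7×1 = 119
E: 8×1 + 7×2 + 9×2 + 8×2 + 9×3 + 7×2 = 97

D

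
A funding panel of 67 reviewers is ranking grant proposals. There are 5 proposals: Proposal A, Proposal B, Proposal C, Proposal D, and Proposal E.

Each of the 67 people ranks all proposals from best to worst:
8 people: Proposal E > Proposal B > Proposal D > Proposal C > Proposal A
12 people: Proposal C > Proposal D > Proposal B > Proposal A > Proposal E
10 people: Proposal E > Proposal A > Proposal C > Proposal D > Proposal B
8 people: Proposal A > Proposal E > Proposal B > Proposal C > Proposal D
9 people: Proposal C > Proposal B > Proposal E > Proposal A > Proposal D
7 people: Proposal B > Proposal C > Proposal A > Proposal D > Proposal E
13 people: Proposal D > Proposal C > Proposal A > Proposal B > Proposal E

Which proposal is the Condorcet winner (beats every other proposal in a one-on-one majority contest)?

Proposal C

Proposal C vs Proposal A: 49–18
Proposal C vs Proposal B: 44–23
Proposal C vs Proposal D: 46–21
Proposal C vs Proposal E: 41–26
Proposal C beats every other proposal.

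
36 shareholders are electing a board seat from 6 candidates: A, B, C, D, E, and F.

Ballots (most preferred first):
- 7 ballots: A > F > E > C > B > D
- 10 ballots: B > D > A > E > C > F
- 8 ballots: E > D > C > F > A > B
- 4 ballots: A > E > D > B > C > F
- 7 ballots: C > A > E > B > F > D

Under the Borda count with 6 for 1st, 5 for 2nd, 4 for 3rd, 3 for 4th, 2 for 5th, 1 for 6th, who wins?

A

A: 7×6 + 10×4 + 8×2 + 4×6 + 7×5 = 157
B: 7×2 + 10×6 + 8×1 + 4×3 + 7×3 = 115
C: 7×3 + 10×2 + 8×4 + 4×2 + 7×6 = 123
D: 7×1 + 10×5 + 8×5 + 4×4 + 7×1 = 120
E: 7×4 + 10×3 + 8×6 + 4×5 + 7×4 = 154
F: 7×5 + 10×1 + 8×3 + 4×1 + 7×2 = 87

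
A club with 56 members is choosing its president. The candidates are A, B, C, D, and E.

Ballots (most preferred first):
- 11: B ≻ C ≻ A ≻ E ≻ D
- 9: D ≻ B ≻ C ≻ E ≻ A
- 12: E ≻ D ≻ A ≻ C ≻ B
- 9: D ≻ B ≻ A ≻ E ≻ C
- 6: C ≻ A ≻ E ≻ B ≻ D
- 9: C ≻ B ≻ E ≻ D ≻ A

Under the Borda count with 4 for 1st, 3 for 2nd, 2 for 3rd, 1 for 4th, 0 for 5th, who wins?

B

A: 11×2 + 9×0 + 12×2 + 9×2 + 6×3 + 9×0 = 82
B: 11×4 + 9×3 + 12×0 + 9×3 + 6×1 + 9×3 = 131
C: 11×3 + 9×2 + 12×1 + 9×0 + 6×4 + 9×4 = 123
D: 11×0 + 9×4 + 12×3 + 9×4 + 6×0 + 9×1 = 117
E: 11×1 + 9×1 + 12×4 + 9×1 + 6×2 + 9×2 = 107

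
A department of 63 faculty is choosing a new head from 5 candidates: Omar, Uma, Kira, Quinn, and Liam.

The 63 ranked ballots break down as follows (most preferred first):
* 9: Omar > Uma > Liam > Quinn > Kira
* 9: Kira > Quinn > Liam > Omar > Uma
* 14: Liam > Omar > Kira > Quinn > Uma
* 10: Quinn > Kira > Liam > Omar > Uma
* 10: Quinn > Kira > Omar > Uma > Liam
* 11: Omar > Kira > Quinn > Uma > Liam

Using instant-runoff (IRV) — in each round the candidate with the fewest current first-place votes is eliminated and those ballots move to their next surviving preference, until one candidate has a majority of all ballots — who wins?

Round 1: Omar 20, Uma 0, Kira 9, Quinn 20, Liam 14. Uma eliminated.
Round 2: Omar 20, Kira 9, Quinn 20, Liam 14. Kira eliminated.
Round 3: Omar 20, Quinn 29, Liam 14. Liam eliminated.
Round 4: Omar 34, Quinn 29. Omar has a majority (≥32).

Omar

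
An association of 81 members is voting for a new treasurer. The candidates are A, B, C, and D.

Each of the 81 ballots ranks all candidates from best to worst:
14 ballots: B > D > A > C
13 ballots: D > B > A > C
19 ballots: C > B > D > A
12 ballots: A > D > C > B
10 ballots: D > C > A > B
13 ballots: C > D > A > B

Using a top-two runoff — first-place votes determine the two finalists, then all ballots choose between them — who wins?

D

Round 1 first-place votes: A 12, B 14, C 32, D 23. C and D advance.
Runoff: C is ranked above D on 32 ballots, D above C on 49.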